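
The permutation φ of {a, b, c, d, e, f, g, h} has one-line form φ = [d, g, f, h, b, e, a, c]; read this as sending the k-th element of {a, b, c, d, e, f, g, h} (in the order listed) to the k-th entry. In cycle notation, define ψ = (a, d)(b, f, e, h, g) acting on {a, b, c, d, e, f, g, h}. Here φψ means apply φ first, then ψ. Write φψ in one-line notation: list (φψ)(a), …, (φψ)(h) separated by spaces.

Chase each element through φ then ψ: a → d → a; b → g → b; c → f → e; d → h → g; e → b → f; f → e → h; g → a → d; h → c → c.
Collecting the images, φψ = [a b e g f h d c].

a b e g f h d c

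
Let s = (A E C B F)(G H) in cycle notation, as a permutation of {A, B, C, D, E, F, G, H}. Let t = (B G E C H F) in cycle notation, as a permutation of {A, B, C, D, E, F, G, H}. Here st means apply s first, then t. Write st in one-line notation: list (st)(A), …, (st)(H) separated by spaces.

C B G D H A F E

Chase each element through s then t: A → E → C; B → F → B; C → B → G; D → D → D; E → C → H; F → A → A; G → H → F; H → G → E.
Collecting the images, st = [C B G D H A F E].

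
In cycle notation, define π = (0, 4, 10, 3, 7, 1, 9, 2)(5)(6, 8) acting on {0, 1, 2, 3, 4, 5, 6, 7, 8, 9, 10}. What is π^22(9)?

9 lies in the 8-cycle (0, 4, 10, 3, 7, 1, 9, 2).
Since the cycle has length 8, π^22 acts on it the same as π^6 (22 mod 8 = 6).
Stepping 6 places around the cycle: 9 → 2 → 0 → 4 → 10 → 3 → 7.

7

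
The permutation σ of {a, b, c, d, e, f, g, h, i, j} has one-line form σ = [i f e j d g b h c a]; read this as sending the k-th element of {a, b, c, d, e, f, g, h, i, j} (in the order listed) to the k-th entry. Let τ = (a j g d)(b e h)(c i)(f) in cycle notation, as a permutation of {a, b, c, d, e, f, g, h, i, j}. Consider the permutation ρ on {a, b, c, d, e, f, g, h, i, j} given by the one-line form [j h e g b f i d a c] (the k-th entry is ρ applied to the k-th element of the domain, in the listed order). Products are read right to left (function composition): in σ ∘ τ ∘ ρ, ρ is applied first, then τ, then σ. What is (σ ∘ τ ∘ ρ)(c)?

h

Apply the permutations in order: ρ(c) = e, then τ(e) = h, then σ(h) = h. So (σ ∘ τ ∘ ρ)(c) = h.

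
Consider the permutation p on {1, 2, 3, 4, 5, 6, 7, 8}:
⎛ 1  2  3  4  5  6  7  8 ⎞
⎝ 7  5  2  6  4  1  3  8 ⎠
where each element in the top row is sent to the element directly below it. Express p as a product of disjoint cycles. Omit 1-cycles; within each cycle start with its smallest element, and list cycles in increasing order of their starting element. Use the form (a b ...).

From 1: 1 → 7 → 3 → 2 → 5 → 4 → 6 → 1, closing the cycle (1 7 3 2 5 4 6).
Repeating from the next unused element and collecting all non-trivial cycles gives (1 7 3 2 5 4 6).

(1 7 3 2 5 4 6)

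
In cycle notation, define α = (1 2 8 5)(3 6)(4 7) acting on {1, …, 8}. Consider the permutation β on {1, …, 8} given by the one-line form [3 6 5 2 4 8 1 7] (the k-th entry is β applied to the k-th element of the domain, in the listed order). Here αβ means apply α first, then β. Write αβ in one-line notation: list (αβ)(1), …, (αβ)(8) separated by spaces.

6 7 8 1 3 5 2 4

For each element, apply α then β: 1 → 2 → 6; 2 → 8 → 7; 3 → 6 → 8; 4 → 7 → 1; 5 → 1 → 3; 6 → 3 → 5; 7 → 4 → 2; 8 → 5 → 4.
So αβ in one-line form is 6 7 8 1 3 5 2 4.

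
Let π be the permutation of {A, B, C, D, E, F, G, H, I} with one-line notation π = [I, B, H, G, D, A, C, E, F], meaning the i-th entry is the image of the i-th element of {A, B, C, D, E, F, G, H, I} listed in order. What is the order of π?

Writing π as disjoint cycles, the cycle lengths are 5, 3, 1.
The order is lcm(5, 3) = 15.

15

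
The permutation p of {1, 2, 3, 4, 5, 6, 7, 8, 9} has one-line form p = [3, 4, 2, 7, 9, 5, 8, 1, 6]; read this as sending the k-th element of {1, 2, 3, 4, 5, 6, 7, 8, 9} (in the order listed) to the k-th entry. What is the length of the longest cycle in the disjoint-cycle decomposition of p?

6

Decomposing into disjoint cycles gives (1, 3, 2, 4, 7, 8)(5, 9, 6); the longest has length 6.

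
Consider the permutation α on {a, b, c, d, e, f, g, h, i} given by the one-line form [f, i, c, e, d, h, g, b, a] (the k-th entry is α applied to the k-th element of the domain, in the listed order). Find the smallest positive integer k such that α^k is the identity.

10

The disjoint-cycle form of α has cycle lengths 5, 2, 1, 1.
The order of α is the least common multiple of its cycle lengths: lcm(5, 2) = 10.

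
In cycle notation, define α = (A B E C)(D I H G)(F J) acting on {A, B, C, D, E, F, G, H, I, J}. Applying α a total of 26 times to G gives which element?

G lies in the 4-cycle (D I H G).
Powers repeat with period 4 on this cycle, and 26 mod 4 = 2, so α^26(G) = α^2(G).
Advancing 2 steps from G: G → D → I.

I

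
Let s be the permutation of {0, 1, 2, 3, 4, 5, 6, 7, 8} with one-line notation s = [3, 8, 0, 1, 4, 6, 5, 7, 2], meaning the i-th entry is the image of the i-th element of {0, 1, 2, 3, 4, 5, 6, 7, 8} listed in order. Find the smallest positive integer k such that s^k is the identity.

10

Writing s as disjoint cycles, the cycle lengths are 5, 2, 1, 1.
The order of s is the least common multiple of its cycle lengths: lcm(5, 2) = 10.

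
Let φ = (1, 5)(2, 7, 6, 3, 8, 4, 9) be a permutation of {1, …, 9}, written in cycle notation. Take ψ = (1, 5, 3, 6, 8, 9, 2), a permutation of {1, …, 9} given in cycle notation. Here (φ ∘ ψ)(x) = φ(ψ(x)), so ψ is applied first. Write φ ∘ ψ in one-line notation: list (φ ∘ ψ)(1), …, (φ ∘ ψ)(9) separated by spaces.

Chase each element through ψ then φ: 1 → 5 → 1; 2 → 1 → 5; 3 → 6 → 3; 4 → 4 → 9; 5 → 3 → 8; 6 → 8 → 4; 7 → 7 → 6; 8 → 9 → 2; 9 → 2 → 7.
So φ ∘ ψ in one-line form is 1 5 3 9 8 4 6 2 7.

1 5 3 9 8 4 6 2 7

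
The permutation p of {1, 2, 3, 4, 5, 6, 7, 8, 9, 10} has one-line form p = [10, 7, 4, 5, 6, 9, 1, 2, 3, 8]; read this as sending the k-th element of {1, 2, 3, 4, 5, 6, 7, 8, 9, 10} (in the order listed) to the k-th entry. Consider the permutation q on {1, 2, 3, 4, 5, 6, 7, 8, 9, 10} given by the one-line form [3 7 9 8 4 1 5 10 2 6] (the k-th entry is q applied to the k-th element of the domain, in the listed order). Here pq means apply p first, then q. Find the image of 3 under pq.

(pq)(3) = q(p(3)). p(3) = 4, then q(4) = 8. So (pq)(3) = 8.

8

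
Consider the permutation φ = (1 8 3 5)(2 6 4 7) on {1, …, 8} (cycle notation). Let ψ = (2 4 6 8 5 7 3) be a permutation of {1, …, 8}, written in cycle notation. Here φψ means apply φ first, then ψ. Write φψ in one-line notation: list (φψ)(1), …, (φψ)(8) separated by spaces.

For each element, apply φ then ψ: 1 → 8 → 5; 2 → 6 → 8; 3 → 5 → 7; 4 → 7 → 3; 5 → 1 → 1; 6 → 4 → 6; 7 → 2 → 4; 8 → 3 → 2.
So φψ in one-line form is 5 8 7 3 1 6 4 2.

5 8 7 3 1 6 4 2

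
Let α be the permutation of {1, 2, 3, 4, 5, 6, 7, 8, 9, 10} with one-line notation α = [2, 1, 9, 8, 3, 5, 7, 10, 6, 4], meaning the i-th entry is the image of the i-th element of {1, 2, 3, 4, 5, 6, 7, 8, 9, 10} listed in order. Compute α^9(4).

Tracing 4 → 8 → … returns to 4 after 3 steps, so 4 lies in a 3-cycle (4 8 10).
Since the cycle has length 3, α^9 acts on it the same as α^0 (9 mod 3 = 0).
So α^9(4) = 4.

4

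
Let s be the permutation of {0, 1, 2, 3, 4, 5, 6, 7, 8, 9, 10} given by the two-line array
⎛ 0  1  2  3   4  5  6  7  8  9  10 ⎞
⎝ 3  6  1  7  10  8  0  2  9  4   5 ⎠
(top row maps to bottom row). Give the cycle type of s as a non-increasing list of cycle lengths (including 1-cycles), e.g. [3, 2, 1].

[6, 5]

The disjoint cycles are (0 3 7 2 1 6)(4 10 5 8 9), with lengths 6, 5 in non-increasing order.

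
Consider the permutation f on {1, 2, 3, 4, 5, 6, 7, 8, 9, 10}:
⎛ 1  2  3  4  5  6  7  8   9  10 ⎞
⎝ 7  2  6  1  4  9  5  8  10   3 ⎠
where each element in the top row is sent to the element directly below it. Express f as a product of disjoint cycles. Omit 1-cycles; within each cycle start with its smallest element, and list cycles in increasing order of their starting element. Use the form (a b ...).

From 1: 1 → 7 → 5 → 4 → 1, closing the cycle (1 7 5 4).
Repeating from the next unused element and collecting all non-trivial cycles gives (1 7 5 4)(3 6 9 10).

(1 7 5 4)(3 6 9 10)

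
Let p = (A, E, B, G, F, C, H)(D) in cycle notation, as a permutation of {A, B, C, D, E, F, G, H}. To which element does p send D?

D

The 1-cycle (D) fixes D, so p(D) = D.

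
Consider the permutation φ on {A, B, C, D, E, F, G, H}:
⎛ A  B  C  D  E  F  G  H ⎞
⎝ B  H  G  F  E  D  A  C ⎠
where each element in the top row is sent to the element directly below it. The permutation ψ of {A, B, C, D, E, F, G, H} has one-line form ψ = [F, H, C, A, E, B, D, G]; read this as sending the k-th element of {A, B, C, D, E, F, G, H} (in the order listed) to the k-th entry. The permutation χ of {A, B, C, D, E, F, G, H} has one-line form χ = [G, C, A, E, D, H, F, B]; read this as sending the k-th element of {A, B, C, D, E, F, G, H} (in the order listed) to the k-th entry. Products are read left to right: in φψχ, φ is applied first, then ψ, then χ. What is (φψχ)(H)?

A

(φψχ)(H) = χ(ψ(φ(H))). φ(H) = C, then ψ(C) = C, then χ(C) = A, so the result is A.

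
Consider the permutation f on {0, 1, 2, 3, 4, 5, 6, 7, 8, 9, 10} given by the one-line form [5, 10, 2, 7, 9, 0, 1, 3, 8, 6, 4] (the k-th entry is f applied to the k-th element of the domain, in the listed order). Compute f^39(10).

Tracing 10 → 4 → … returns to 10 after 5 steps, so 10 lies in a 5-cycle (1 10 4 9 6).
Since the cycle has length 5, f^39 acts on it the same as f^4 (39 mod 5 = 4).
Advancing 4 steps from 10: 10 → 4 → 9 → 6 → 1.

1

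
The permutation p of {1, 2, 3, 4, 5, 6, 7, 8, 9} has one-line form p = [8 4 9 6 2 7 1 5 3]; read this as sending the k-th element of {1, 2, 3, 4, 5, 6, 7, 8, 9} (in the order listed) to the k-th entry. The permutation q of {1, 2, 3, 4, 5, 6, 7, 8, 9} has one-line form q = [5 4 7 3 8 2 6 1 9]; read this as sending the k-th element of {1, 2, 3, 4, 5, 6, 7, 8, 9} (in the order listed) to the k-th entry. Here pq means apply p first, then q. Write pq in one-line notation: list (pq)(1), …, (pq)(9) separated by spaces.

1 3 9 2 4 6 5 8 7

Chase each element through p then q: 1 → 8 → 1; 2 → 4 → 3; 3 → 9 → 9; 4 → 6 → 2; 5 → 2 → 4; 6 → 7 → 6; 7 → 1 → 5; 8 → 5 → 8; 9 → 3 → 7.
So pq in one-line form is 1 3 9 2 4 6 5 8 7.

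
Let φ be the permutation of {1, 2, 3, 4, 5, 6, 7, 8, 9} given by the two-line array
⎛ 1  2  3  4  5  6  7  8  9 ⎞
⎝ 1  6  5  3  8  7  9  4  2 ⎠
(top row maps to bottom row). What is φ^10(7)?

Tracing 7 → 9 → … returns to 7 after 4 steps, so 7 lies in a 4-cycle (2, 6, 7, 9).
Powers repeat with period 4 on this cycle, and 10 mod 4 = 2, so φ^10(7) = φ^2(7).
Stepping 2 places around the cycle: 7 → 9 → 2.

2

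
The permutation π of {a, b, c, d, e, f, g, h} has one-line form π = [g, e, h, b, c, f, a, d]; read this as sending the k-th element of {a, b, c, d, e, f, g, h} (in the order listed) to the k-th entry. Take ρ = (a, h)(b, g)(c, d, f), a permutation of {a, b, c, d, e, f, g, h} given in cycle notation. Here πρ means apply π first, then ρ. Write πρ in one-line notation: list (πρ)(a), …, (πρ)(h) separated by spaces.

For each element, apply π then ρ: a → g → b; b → e → e; c → h → a; d → b → g; e → c → d; f → f → c; g → a → h; h → d → f.
So πρ in one-line form is b e a g d c h f.

b e a g d c h f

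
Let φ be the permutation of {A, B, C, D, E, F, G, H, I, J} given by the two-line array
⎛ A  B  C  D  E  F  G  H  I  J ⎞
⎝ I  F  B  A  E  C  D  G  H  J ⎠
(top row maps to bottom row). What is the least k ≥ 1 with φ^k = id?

15

Decomposing into disjoint cycles gives cycle lengths 5, 3, 1, 1.
The order of φ is the least common multiple of its cycle lengths: lcm(5, 3) = 15.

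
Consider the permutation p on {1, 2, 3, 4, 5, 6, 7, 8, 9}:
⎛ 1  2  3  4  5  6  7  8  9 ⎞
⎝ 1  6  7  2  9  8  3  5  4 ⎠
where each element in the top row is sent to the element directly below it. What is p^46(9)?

Tracing 9 → 4 → … returns to 9 after 6 steps, so 9 lies in a 6-cycle (2, 6, 8, 5, 9, 4).
On a 6-cycle, p^6 is the identity, so p^46 = p^4 there (46 ≡ 4 mod 6).
Advancing 4 steps from 9: 9 → 4 → 2 → 6 → 8.

8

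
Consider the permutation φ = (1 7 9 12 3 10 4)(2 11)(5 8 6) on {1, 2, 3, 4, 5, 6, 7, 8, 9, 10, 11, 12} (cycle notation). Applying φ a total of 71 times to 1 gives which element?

7

1 lies in the 7-cycle (1 7 9 12 3 10 4).
Since the cycle has length 7, φ^71 acts on it the same as φ^1 (71 mod 7 = 1).
Stepping 1 place around the cycle: 1 → 7.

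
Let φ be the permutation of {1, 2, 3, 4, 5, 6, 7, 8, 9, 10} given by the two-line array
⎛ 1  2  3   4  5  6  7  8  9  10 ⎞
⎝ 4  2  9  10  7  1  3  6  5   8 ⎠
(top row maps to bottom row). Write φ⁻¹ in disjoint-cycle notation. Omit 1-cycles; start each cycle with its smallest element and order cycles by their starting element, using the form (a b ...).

(1 6 8 10 4)(3 7 5 9)

First write φ in disjoint cycles: (1 4 10 8 6)(3 9 5 7).
Reversing each cycle (and rotating so the smallest element leads) gives φ⁻¹ = (1 6 8 10 4)(3 7 5 9).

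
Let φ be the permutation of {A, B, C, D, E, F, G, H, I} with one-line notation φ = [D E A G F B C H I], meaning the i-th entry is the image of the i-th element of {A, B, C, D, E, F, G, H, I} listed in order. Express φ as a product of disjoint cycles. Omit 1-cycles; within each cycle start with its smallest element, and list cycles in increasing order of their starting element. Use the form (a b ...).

From A: A → D → G → C → A, closing the cycle (A D G C).
Repeating from the next unused element and collecting all non-trivial cycles gives (A D G C)(B E F).

(A D G C)(B E F)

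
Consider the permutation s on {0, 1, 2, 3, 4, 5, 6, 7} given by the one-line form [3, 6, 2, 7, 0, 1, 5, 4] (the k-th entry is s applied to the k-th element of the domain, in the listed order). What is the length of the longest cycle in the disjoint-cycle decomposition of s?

4

Decomposing into disjoint cycles gives (0, 3, 7, 4)(1, 6, 5); the longest has length 4.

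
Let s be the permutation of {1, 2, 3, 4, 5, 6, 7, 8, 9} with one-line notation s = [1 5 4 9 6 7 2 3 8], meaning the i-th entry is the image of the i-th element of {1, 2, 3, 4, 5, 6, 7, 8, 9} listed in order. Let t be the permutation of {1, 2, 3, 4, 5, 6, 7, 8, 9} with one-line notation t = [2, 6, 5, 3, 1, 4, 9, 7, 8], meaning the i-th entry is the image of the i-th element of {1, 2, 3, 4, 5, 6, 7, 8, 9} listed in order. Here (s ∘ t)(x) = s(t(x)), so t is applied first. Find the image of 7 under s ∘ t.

First apply t: t(7) = 9, then s(9) = 8. Thus (s ∘ t)(7) = 8.

8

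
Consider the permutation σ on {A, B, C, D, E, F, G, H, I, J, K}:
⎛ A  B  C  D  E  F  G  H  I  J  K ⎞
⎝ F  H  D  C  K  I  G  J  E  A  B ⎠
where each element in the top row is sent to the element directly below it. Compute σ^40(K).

Tracing K → B → … returns to K after 8 steps, so K lies in an 8-cycle (A, F, I, E, K, B, H, J).
Since the cycle has length 8, σ^40 acts on it the same as σ^0 (40 mod 8 = 0).
So σ^40(K) = K.

K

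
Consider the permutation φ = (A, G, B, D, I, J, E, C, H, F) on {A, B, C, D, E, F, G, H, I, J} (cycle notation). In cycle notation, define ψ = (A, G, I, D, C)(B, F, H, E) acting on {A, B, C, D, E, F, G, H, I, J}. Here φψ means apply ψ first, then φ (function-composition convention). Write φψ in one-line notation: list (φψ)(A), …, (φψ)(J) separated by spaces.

B A G H D F J C I E

(φψ)(x) = φ(ψ(x)). Computing each image: φ(ψ(A)) = φ(G) = B, φ(ψ(B)) = φ(F) = A, φ(ψ(C)) = φ(A) = G, φ(ψ(D)) = φ(C) = H, φ(ψ(E)) = φ(B) = D, φ(ψ(F)) = φ(H) = F, φ(ψ(G)) = φ(I) = J, φ(ψ(H)) = φ(E) = C, φ(ψ(I)) = φ(D) = I, φ(ψ(J)) = φ(J) = E.
Hence φψ = [B A G H D F J C I E].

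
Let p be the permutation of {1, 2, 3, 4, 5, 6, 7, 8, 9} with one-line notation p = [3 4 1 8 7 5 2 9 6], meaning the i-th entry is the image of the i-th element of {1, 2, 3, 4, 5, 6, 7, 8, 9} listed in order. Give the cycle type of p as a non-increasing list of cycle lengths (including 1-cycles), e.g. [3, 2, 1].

The disjoint cycles are (1 3)(2 4 8 9 6 5 7), with lengths 7, 2 in non-increasing order.

[7, 2]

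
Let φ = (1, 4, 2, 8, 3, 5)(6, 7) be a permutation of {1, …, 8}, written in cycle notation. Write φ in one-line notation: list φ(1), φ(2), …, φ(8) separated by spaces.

4 8 5 2 1 7 6 3

Reading each image from the cycles: 1↦4, 2↦8, 3↦5, 4↦2, 5↦1, 6↦7, 7↦6, 8↦3.
Listing these in domain order gives 4 8 5 2 1 7 6 3.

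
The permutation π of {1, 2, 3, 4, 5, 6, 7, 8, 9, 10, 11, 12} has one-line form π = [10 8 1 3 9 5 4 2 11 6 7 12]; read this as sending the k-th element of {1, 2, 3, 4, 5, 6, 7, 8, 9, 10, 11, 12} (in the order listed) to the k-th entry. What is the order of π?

18

The disjoint-cycle form of π has cycle lengths 9, 2, 1.
The order is lcm(9, 2) = 18.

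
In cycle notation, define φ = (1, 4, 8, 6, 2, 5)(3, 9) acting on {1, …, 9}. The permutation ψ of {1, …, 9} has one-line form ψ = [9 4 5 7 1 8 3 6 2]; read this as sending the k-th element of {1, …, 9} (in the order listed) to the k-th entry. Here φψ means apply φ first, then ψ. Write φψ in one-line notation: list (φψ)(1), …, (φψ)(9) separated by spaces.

(φψ)(x) = ψ(φ(x)). Computing each image: ψ(φ(1)) = ψ(4) = 7, ψ(φ(2)) = ψ(5) = 1, ψ(φ(3)) = ψ(9) = 2, ψ(φ(4)) = ψ(8) = 6, ψ(φ(5)) = ψ(1) = 9, ψ(φ(6)) = ψ(2) = 4, ψ(φ(7)) = ψ(7) = 3, ψ(φ(8)) = ψ(6) = 8, ψ(φ(9)) = ψ(3) = 5.
Hence φψ = [7 1 2 6 9 4 3 8 5].

7 1 2 6 9 4 3 8 5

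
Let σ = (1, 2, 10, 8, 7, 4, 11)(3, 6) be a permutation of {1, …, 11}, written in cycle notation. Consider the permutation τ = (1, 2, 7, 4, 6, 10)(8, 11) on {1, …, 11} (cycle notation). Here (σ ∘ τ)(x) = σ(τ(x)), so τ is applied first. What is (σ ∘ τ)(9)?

First apply τ: τ(9) = 9, then σ(9) = 9. Thus (σ ∘ τ)(9) = 9.

9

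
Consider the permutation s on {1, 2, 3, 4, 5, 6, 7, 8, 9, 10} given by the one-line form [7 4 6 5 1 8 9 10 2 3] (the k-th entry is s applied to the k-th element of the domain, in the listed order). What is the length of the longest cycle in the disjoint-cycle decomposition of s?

Decomposing into disjoint cycles gives (1, 7, 9, 2, 4, 5)(3, 6, 8, 10); the longest has length 6.

6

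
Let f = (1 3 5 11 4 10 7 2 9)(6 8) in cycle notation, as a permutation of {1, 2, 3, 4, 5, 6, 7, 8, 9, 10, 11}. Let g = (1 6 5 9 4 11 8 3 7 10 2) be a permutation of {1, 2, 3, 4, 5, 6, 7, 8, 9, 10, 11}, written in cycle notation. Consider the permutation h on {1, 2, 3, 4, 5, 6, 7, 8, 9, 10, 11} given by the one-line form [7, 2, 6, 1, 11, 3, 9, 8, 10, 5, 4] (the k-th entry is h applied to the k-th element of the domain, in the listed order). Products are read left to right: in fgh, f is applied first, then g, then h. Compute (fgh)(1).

Apply the permutations in order: f(1) = 3, then g(3) = 7, then h(7) = 9. So (fgh)(1) = 9.

9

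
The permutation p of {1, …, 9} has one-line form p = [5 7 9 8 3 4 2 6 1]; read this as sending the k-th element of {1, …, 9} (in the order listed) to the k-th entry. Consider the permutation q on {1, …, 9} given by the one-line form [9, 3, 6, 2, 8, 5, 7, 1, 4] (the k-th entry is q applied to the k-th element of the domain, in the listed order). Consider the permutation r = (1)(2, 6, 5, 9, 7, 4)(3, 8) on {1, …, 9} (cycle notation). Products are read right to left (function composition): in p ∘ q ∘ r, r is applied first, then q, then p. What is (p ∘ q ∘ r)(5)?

8

(p ∘ q ∘ r)(5) = p(q(r(5))). r(5) = 9, then q(9) = 4, then p(4) = 8, so the result is 8.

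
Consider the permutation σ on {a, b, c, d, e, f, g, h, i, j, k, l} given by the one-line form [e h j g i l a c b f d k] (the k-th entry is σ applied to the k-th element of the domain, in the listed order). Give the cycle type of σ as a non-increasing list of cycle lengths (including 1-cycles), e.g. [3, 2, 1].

[12]

The disjoint cycles are (a, e, i, b, h, c, j, f, l, k, d, g), with lengths 12 in non-increasing order.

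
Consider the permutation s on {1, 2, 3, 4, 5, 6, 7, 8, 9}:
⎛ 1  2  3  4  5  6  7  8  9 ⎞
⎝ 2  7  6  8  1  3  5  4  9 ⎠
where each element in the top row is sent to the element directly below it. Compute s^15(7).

2

Tracing 7 → 5 → … returns to 7 after 4 steps, so 7 lies in a 4-cycle (1, 2, 7, 5).
Since the cycle has length 4, s^15 acts on it the same as s^3 (15 mod 4 = 3).
Advancing 3 steps from 7: 7 → 5 → 1 → 2.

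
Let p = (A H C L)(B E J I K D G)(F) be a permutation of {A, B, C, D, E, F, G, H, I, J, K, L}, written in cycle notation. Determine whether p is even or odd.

The cycle lengths are 7, 4, 1.
A cycle of length ℓ contributes ℓ−1 transpositions, so p is a product of 6 + 3 = 9 transpositions — odd.

odd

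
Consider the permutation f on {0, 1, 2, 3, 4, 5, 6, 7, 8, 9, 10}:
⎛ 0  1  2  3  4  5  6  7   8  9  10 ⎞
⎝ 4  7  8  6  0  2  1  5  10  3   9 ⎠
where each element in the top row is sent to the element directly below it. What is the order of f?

18

Decomposing into disjoint cycles gives cycle lengths 9, 2.
The order is lcm(9, 2) = 18.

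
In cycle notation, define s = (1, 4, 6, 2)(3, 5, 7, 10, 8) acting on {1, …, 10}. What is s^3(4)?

4 lies in the 4-cycle (1, 4, 6, 2).
Stepping 3 places around the cycle: 4 → 6 → 2 → 1.

1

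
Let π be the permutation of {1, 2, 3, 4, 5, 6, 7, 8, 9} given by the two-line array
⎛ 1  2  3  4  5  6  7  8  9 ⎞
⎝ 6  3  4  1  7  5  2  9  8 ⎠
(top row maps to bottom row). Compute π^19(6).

Tracing 6 → 5 → … returns to 6 after 7 steps, so 6 lies in a 7-cycle (1 6 5 7 2 3 4).
Powers repeat with period 7 on this cycle, and 19 mod 7 = 5, so π^19(6) = π^5(6).
Stepping 5 places around the cycle: 6 → 5 → 7 → 2 → 3 → 4.

4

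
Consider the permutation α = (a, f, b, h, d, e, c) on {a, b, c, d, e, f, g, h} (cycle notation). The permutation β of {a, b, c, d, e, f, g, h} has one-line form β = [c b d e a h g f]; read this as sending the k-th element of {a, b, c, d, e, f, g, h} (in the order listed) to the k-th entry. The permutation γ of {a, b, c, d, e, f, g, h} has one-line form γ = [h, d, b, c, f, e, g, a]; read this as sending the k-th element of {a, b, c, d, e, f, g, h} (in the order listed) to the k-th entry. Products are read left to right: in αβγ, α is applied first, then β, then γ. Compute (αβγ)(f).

d

(αβγ)(f) = γ(β(α(f))). α(f) = b, then β(b) = b, then γ(b) = d, so the result is d.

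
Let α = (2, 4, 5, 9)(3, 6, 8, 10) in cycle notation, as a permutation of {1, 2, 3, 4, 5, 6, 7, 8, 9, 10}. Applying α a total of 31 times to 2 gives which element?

9

2 lies in the 4-cycle (2, 4, 5, 9).
Powers repeat with period 4 on this cycle, and 31 mod 4 = 3, so α^31(2) = α^3(2).
Stepping 3 places around the cycle: 2 → 4 → 5 → 9.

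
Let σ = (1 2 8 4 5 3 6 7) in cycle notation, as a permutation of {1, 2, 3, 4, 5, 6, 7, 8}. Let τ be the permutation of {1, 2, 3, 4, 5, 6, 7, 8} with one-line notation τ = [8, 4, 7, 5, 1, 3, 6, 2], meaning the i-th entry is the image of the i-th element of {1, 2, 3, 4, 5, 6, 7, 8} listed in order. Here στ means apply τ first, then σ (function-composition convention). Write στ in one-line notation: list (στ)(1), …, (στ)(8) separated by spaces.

4 5 1 3 2 6 7 8

(στ)(x) = σ(τ(x)). Computing each image: σ(τ(1)) = σ(8) = 4, σ(τ(2)) = σ(4) = 5, σ(τ(3)) = σ(7) = 1, σ(τ(4)) = σ(5) = 3, σ(τ(5)) = σ(1) = 2, σ(τ(6)) = σ(3) = 6, σ(τ(7)) = σ(6) = 7, σ(τ(8)) = σ(2) = 8.
Hence στ = [4 5 1 3 2 6 7 8].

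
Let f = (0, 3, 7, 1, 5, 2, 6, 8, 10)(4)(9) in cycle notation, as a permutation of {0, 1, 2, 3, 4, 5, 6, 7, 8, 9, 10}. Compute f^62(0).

10

0 lies in the 9-cycle (0, 3, 7, 1, 5, 2, 6, 8, 10).
Since the cycle has length 9, f^62 acts on it the same as f^8 (62 mod 9 = 8).
Stepping 8 places around the cycle: 0 → 3 → 7 → 1 → 5 → 2 → 6 → 8 → 10.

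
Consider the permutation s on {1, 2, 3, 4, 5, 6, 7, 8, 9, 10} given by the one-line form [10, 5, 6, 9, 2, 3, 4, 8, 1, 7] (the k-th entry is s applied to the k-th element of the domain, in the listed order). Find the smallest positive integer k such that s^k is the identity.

The disjoint-cycle form of s has cycle lengths 5, 2, 2, 1.
Since disjoint cycles commute, ord(s) = lcm(5, 2, 2) = 10.

10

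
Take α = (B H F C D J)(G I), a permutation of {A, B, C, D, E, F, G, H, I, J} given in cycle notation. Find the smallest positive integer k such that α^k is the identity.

6

The cycle type of α is (6, 2, 1, 1).
The order is lcm(6, 2) = 6.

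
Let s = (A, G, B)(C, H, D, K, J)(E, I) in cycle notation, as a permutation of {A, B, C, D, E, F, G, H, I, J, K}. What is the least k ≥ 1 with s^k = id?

The cycle type of s is (5, 3, 2, 1).
The order of s is the least common multiple of its cycle lengths: lcm(5, 3, 2) = 30.

30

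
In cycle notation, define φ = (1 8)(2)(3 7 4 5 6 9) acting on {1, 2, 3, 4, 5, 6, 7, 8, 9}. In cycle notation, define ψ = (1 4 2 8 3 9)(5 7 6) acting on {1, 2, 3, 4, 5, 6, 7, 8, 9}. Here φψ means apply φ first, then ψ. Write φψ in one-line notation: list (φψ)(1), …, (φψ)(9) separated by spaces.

(φψ)(x) = ψ(φ(x)). Computing each image: ψ(φ(1)) = ψ(8) = 3, ψ(φ(2)) = ψ(2) = 8, ψ(φ(3)) = ψ(7) = 6, ψ(φ(4)) = ψ(5) = 7, ψ(φ(5)) = ψ(6) = 5, ψ(φ(6)) = ψ(9) = 1, ψ(φ(7)) = ψ(4) = 2, ψ(φ(8)) = ψ(1) = 4, ψ(φ(9)) = ψ(3) = 9.
Hence φψ = [3 8 6 7 5 1 2 4 9].

3 8 6 7 5 1 2 4 9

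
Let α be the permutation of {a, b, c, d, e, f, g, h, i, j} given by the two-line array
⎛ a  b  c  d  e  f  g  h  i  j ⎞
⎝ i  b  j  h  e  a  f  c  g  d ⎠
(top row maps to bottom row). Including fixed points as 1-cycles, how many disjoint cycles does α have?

The cycle decomposition is (a, i, g, f)(b)(c, j, d, h)(e), which has 4 cycles (counting 1-cycles).

4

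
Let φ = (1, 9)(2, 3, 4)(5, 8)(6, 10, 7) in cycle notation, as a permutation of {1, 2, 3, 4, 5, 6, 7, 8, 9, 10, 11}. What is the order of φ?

The disjoint cycles have lengths 3, 3, 2, 2, 1.
Since disjoint cycles commute, ord(φ) = lcm(3, 3, 2, 2) = 6.

6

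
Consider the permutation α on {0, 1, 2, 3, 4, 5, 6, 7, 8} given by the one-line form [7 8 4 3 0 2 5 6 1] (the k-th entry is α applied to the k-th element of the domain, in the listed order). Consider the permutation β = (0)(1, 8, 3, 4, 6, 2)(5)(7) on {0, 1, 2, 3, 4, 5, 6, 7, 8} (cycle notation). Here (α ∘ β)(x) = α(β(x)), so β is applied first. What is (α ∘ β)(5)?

2

First apply β: β(5) = 5, then α(5) = 2. Thus (α ∘ β)(5) = 2.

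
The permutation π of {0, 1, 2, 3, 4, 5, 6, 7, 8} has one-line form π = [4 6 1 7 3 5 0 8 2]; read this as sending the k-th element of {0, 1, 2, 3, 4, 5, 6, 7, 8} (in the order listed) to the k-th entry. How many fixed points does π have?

1

The fixed points (elements with π(x) = x) are {5}, so there is 1.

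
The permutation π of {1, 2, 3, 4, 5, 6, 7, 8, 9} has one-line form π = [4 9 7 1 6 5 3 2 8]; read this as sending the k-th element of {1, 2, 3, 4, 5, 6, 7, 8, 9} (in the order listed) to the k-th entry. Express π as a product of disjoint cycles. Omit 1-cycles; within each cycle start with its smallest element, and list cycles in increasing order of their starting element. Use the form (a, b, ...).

From 1: 1 → 4 → 1, closing the cycle (1, 4).
Repeating from the next unused element and collecting all non-trivial cycles gives (1, 4)(2, 9, 8)(3, 7)(5, 6).

(1, 4)(2, 9, 8)(3, 7)(5, 6)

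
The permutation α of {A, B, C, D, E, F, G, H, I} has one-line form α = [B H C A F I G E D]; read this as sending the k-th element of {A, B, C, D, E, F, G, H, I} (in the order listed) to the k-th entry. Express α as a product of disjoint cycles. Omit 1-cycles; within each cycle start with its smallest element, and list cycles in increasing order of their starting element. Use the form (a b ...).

Start at A and follow images: A → B → H → E → F → I → D → A, giving the cycle (A B H E F I D).
Continuing from each remaining unvisited element yields (A B H E F I D).

(A B H E F I D)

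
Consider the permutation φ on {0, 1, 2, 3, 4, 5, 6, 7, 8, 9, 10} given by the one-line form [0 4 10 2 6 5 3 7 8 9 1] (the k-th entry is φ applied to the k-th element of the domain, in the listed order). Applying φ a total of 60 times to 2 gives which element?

Tracing 2 → 10 → … returns to 2 after 6 steps, so 2 lies in a 6-cycle (1 4 6 3 2 10).
Powers repeat with period 6 on this cycle, and 60 mod 6 = 0, so φ^60(2) = φ^0(2).
So φ^60(2) = 2.

2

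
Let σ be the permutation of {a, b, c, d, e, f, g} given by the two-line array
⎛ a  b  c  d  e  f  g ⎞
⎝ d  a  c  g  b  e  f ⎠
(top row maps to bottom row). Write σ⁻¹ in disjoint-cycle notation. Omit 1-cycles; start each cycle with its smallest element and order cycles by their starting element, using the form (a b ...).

The cycle decomposition of σ is (a d g f e b).
Reversing each cycle (and rotating so the smallest element leads) gives σ⁻¹ = (a b e f g d).

(a b e f g d)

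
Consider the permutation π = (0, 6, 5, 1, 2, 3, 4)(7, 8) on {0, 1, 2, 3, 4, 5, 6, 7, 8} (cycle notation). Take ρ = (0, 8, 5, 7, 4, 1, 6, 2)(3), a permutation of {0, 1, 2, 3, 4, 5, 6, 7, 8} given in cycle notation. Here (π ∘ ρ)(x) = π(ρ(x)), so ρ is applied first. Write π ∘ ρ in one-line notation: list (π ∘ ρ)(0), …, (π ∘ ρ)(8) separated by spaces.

7 5 6 4 2 8 3 0 1

(π ∘ ρ)(x) = π(ρ(x)). Computing each image: π(ρ(0)) = π(8) = 7, π(ρ(1)) = π(6) = 5, π(ρ(2)) = π(0) = 6, π(ρ(3)) = π(3) = 4, π(ρ(4)) = π(1) = 2, π(ρ(5)) = π(7) = 8, π(ρ(6)) = π(2) = 3, π(ρ(7)) = π(4) = 0, π(ρ(8)) = π(5) = 1.
Hence π ∘ ρ = [7 5 6 4 2 8 3 0 1].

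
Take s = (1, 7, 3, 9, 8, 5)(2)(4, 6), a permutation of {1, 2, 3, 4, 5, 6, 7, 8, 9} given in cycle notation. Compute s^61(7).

7 lies in the 6-cycle (1, 7, 3, 9, 8, 5).
Since the cycle has length 6, s^61 acts on it the same as s^1 (61 mod 6 = 1).
Advancing 1 step from 7: 7 → 3.

3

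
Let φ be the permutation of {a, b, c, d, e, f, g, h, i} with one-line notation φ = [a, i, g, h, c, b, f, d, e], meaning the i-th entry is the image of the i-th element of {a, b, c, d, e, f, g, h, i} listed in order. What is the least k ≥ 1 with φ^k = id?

6

Writing φ as disjoint cycles, the cycle lengths are 6, 2, 1.
The order of φ is the least common multiple of its cycle lengths: lcm(6, 2) = 6.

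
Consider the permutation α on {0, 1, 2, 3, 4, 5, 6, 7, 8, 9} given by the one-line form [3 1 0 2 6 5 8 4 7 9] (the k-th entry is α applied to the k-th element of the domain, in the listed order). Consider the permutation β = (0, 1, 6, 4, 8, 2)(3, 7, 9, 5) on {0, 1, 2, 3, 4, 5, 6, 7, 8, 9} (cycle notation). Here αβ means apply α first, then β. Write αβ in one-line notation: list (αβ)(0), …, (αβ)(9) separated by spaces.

7 6 1 0 4 3 2 8 9 5

Chase each element through α then β: 0 → 3 → 7; 1 → 1 → 6; 2 → 0 → 1; 3 → 2 → 0; 4 → 6 → 4; 5 → 5 → 3; 6 → 8 → 2; 7 → 4 → 8; 8 → 7 → 9; 9 → 9 → 5.
So αβ in one-line form is 7 6 1 0 4 3 2 8 9 5.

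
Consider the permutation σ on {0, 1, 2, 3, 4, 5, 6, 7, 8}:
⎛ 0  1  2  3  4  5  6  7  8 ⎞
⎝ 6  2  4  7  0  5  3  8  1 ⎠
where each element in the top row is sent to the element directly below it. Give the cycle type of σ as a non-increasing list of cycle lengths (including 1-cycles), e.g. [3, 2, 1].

[8, 1]

The disjoint cycles are (0, 6, 3, 7, 8, 1, 2, 4)(5), with lengths 8, 1 in non-increasing order.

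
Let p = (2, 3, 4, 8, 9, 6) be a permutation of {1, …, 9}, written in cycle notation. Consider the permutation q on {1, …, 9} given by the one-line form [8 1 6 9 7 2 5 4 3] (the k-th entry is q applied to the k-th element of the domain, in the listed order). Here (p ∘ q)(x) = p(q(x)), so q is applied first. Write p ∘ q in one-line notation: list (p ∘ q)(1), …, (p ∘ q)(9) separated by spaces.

9 1 2 6 7 3 5 8 4

(p ∘ q)(x) = p(q(x)). Computing each image: p(q(1)) = p(8) = 9, p(q(2)) = p(1) = 1, p(q(3)) = p(6) = 2, p(q(4)) = p(9) = 6, p(q(5)) = p(7) = 7, p(q(6)) = p(2) = 3, p(q(7)) = p(5) = 5, p(q(8)) = p(4) = 8, p(q(9)) = p(3) = 4.
Hence p ∘ q = [9 1 2 6 7 3 5 8 4].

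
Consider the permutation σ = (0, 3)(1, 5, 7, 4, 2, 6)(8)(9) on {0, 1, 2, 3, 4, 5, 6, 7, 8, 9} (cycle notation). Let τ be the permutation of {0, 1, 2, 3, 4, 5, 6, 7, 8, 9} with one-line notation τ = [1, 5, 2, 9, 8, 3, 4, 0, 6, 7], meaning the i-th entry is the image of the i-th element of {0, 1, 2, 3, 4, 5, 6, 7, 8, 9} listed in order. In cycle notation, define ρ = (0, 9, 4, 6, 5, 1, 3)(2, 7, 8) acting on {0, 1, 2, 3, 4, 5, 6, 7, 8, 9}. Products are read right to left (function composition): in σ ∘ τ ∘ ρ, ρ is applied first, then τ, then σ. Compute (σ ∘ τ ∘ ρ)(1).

9

Chase 1: ρ(1) = 3; τ(3) = 9; σ(9) = 9. Hence (σ ∘ τ ∘ ρ)(1) = 9.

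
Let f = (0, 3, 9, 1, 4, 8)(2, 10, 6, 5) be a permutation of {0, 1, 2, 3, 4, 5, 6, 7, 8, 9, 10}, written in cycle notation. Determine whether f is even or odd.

The cycle lengths are 6, 4, 1.
A cycle of length ℓ contributes ℓ−1 transpositions, so f is a product of 5 + 3 = 8 transpositions — even.

even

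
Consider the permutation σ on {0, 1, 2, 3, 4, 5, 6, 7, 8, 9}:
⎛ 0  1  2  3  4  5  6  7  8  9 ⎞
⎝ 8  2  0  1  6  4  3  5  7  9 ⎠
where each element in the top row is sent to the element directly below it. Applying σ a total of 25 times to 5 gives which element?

8

Tracing 5 → 4 → … returns to 5 after 9 steps, so 5 lies in a 9-cycle (0, 8, 7, 5, 4, 6, 3, 1, 2).
Since the cycle has length 9, σ^25 acts on it the same as σ^7 (25 mod 9 = 7).
Stepping 7 places around the cycle: 5 → 4 → 6 → 3 → 1 → 2 → 0 → 8.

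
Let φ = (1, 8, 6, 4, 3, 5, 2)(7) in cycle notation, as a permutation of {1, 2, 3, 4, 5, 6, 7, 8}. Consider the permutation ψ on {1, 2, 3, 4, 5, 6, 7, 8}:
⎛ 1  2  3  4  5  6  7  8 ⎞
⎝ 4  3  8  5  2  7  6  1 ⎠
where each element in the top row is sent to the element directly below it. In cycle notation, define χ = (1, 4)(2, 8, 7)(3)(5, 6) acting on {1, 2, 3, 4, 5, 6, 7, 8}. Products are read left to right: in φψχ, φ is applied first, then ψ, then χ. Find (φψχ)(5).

Apply the permutations in order: φ(5) = 2, then ψ(2) = 3, then χ(3) = 3. So (φψχ)(5) = 3.

3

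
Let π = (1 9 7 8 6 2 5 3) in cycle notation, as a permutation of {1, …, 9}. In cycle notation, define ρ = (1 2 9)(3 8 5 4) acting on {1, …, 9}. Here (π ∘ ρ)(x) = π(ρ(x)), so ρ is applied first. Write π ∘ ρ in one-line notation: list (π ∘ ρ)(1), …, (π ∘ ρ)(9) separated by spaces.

(π ∘ ρ)(x) = π(ρ(x)). Computing each image: π(ρ(1)) = π(2) = 5, π(ρ(2)) = π(9) = 7, π(ρ(3)) = π(8) = 6, π(ρ(4)) = π(3) = 1, π(ρ(5)) = π(4) = 4, π(ρ(6)) = π(6) = 2, π(ρ(7)) = π(7) = 8, π(ρ(8)) = π(5) = 3, π(ρ(9)) = π(1) = 9.
Hence π ∘ ρ = [5 7 6 1 4 2 8 3 9].

5 7 6 1 4 2 8 3 9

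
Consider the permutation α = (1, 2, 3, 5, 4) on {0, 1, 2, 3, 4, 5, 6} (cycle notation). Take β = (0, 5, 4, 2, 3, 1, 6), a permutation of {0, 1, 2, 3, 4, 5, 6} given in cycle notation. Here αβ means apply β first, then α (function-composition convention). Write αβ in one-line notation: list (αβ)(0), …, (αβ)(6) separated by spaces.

4 6 5 2 3 1 0

(αβ)(x) = α(β(x)). Computing each image: α(β(0)) = α(5) = 4, α(β(1)) = α(6) = 6, α(β(2)) = α(3) = 5, α(β(3)) = α(1) = 2, α(β(4)) = α(2) = 3, α(β(5)) = α(4) = 1, α(β(6)) = α(0) = 0.
Hence αβ = [4 6 5 2 3 1 0].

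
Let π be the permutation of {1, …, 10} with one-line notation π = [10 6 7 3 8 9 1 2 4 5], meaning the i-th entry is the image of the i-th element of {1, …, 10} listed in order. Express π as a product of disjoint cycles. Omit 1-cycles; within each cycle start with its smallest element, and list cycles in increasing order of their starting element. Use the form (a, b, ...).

Iterating π from 1 gives 1 → 10 → 5 → 8 → 2 → 6 → 9 → 4 → 3 → 7 → 1; that is the 10-cycle (1, 10, 5, 8, 2, 6, 9, 4, 3, 7).
Continuing from each remaining unvisited element yields (1, 10, 5, 8, 2, 6, 9, 4, 3, 7).

(1, 10, 5, 8, 2, 6, 9, 4, 3, 7)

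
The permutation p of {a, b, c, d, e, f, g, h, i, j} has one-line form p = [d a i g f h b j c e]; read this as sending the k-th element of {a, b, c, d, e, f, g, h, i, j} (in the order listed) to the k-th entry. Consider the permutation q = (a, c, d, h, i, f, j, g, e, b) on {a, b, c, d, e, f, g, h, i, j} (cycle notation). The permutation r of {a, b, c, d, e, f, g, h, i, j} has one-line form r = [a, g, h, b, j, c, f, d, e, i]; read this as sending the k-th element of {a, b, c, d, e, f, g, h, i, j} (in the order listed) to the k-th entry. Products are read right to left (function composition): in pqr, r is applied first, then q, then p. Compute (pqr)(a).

i

(pqr)(a) = p(q(r(a))). r(a) = a, then q(a) = c, then p(c) = i, so the result is i.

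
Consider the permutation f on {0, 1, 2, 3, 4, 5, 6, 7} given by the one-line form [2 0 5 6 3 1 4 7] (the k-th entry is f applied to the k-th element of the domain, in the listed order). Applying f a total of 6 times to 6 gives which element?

6

Tracing 6 → 4 → … returns to 6 after 3 steps, so 6 lies in a 3-cycle (3 6 4).
Since the cycle has length 3, f^6 acts on it the same as f^0 (6 mod 3 = 0).
So f^6(6) = 6.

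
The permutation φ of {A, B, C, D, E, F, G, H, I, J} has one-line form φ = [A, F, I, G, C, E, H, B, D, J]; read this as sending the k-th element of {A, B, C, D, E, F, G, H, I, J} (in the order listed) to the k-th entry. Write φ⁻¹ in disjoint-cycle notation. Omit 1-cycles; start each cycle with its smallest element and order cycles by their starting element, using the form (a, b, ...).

(B, H, G, D, I, C, E, F)

First write φ in disjoint cycles: (B, F, E, C, I, D, G, H).
The inverse reverses every cycle; in canonical form, φ⁻¹ = (B, H, G, D, I, C, E, F).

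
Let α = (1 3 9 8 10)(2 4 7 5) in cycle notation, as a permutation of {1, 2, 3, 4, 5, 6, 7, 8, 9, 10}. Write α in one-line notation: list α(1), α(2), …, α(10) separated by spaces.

3 4 9 7 2 6 5 10 8 1

Reading each image from the cycles: 1↦3, 2↦4, 3↦9, 4↦7, 5↦2, 6↦6, 7↦5, 8↦10, 9↦8, 10↦1.
So the one-line form is 3 4 9 7 2 6 5 10 8 1.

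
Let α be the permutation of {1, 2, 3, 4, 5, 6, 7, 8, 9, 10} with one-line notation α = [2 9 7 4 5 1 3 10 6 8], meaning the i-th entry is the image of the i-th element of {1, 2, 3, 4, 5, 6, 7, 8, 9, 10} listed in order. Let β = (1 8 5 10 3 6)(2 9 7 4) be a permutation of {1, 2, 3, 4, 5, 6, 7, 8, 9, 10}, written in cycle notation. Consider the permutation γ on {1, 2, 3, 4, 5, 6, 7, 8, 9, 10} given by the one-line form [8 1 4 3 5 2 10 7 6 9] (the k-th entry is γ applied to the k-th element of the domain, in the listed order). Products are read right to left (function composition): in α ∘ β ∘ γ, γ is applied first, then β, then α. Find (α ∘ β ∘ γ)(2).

Apply the permutations in order: γ(2) = 1, then β(1) = 8, then α(8) = 10. So (α ∘ β ∘ γ)(2) = 10.

10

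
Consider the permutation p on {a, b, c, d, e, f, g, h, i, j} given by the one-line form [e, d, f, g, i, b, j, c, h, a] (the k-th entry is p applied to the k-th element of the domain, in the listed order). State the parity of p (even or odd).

odd

In disjoint-cycle form the cycle lengths are 10.
A cycle is odd iff its length is even; p has 1 even-length cycle, so sgn(p) = (−1)^1 and p is odd.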